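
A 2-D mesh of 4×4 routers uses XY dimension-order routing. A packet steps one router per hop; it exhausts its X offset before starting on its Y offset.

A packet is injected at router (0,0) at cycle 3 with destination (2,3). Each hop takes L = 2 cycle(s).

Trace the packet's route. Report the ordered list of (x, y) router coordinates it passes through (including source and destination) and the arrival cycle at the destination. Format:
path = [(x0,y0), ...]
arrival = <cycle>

t=3: at (0,0)
t=5: at (1,0) after E
t=7: at (2,0) after E
t=9: at (2,1) after N
t=11: at (2,2) after N
t=13: at (2,3) after N

path = [(0,0), (1,0), (2,0), (2,1), (2,2), (2,3)]
arrival = 13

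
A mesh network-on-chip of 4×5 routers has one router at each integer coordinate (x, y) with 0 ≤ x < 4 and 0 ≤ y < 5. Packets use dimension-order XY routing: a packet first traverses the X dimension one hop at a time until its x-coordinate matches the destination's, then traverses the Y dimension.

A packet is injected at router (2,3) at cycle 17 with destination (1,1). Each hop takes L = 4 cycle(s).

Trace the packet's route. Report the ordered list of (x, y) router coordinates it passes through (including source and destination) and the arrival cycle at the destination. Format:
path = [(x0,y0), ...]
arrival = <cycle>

t=17: at (2,3)
t=21: at (1,3) after W
t=25: at (1,2) after S
t=29: at (1,1) after S

path = [(2,3), (1,3), (1,2), (1,1)]
arrival = 29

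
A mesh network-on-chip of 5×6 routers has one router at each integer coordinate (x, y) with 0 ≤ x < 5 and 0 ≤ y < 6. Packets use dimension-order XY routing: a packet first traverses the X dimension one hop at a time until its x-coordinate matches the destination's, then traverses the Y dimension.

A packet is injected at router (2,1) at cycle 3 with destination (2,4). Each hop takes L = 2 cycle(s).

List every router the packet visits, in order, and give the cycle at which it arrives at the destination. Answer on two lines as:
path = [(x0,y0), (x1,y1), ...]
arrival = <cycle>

path = [(2,1), (2,2), (2,3), (2,4)]
arrival = 9

src (2,1)  cyc=3
N→(2,2)  cyc=5
N→(2,3)  cyc=7
N→(2,4)  cyc=9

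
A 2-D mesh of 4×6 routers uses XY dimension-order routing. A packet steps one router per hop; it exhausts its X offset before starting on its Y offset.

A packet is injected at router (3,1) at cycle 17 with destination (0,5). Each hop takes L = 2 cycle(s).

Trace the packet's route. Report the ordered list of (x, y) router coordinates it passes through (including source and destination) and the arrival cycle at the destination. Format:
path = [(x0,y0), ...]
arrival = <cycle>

src (3,1)  cyc=17
W→(2,1)  cyc=19
W→(1,1)  cyc=21
W→(0,1)  cyc=23
N→(0,2)  cyc=25
N→(0,3)  cyc=27
N→(0,4)  cyc=29
N→(0,5)  cyc=31

path = [(3,1), (2,1), (1,1), (0,1), (0,2), (0,3), (0,4), (0,5)]
arrival = 31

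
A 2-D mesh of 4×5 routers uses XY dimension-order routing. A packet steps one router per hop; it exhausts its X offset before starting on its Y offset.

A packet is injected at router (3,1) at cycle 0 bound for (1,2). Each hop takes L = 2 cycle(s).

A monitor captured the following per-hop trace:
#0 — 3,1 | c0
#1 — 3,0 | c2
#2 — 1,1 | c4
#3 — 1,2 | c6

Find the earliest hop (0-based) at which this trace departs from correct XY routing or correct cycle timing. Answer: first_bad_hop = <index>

hop 1: step (+0,-1), +2 cyc — BAD: Y-move but x=3≠1

first_bad_hop = 1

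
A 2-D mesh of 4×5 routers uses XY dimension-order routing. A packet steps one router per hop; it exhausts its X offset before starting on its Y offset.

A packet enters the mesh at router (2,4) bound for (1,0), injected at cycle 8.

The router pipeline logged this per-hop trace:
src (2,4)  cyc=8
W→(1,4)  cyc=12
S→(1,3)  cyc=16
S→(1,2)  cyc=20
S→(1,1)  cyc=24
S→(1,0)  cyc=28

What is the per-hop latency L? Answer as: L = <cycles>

From hop 0 (8) to hop 1 (12): +4 cycles.
One hop costs L cycles, so L = 4.

L = 4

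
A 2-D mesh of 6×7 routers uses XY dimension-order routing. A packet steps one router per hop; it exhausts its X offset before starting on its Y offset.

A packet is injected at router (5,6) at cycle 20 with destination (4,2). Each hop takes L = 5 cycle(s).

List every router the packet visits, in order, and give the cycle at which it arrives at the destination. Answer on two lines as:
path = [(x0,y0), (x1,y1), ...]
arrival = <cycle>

[0] x=5 y=6 t=20
[1] x=4 y=6 t=25 →W
[2] x=4 y=5 t=30 →S
[3] x=4 y=4 t=35 →S
[4] x=4 y=3 t=40 →S
[5] x=4 y=2 t=45 →S

path = [(5,6), (4,6), (4,5), (4,4), (4,3), (4,2)]
arrival = 45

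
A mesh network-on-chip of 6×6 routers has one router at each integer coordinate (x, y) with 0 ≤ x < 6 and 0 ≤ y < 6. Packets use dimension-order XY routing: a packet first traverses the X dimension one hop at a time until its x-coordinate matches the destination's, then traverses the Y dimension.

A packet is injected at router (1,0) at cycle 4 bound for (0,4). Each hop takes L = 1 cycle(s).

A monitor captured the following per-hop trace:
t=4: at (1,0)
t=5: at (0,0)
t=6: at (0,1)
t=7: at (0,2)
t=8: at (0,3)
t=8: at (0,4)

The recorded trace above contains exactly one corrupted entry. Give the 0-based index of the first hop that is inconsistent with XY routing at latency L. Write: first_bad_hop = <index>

first_bad_hop = 5

check 1→ d=(-1,0) cyc+1: ok
check 2→ d=(0,1) cyc+1: ok
check 3→ d=(0,1) cyc+1: ok
check 4→ d=(0,1) cyc+1: ok
check 5→ d=(0,1) cyc+0: BAD: Δcyc=0≠L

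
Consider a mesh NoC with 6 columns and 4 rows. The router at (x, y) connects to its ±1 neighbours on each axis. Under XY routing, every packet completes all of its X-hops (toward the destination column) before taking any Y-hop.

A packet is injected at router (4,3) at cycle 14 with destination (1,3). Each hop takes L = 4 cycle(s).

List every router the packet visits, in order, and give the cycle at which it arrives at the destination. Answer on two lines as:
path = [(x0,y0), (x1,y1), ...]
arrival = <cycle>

#0 — 4,3 | c14
#1 — 3,3 | c18 | W
#2 — 2,3 | c22 | W
#3 — 1,3 | c26 | W

path = [(4,3), (3,3), (2,3), (1,3)]
arrival = 26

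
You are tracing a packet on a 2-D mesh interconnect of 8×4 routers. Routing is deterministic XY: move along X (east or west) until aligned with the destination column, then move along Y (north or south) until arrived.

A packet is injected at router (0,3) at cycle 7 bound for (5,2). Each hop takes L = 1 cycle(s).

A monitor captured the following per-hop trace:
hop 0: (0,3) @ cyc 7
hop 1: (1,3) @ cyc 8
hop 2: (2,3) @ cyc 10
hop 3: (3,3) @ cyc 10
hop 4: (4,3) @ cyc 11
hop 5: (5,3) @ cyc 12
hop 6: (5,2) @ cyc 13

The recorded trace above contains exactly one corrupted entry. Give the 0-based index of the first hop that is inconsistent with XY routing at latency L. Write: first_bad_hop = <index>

hop 1: step (+1,+0), +1 cyc — ok
hop 2: step (+1,+0), +2 cyc — BAD: Δcyc=2≠L

first_bad_hop = 2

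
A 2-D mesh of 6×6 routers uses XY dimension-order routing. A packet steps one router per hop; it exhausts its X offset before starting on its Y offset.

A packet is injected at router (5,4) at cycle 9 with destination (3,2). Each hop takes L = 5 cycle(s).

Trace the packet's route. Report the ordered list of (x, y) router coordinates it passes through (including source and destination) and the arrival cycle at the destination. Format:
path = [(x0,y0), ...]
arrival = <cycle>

t=9: at (5,4)
t=14: at (4,4) after W
t=19: at (3,4) after W
t=24: at (3,3) after S
t=29: at (3,2) after S

path = [(5,4), (4,4), (3,4), (3,3), (3,2)]
arrival = 29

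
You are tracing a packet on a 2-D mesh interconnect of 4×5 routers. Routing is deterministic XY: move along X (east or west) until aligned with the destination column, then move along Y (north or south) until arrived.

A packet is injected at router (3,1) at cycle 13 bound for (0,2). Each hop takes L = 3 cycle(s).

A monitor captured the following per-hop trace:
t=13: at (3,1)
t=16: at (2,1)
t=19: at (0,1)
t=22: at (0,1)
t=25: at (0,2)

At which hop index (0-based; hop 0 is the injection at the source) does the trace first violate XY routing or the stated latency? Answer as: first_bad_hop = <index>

first_bad_hop = 2

  1: Δx=-1 Δy=+0 Δt=3 [ok]
  2: Δx=-2 Δy=+0 Δt=3 [BAD: non-unit step]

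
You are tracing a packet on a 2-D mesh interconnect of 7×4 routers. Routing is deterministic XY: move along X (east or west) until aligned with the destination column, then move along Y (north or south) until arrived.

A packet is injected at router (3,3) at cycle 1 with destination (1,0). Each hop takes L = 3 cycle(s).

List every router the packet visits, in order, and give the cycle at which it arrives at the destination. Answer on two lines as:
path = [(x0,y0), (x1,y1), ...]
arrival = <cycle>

#0 — 3,3 | c1
#1 — 2,3 | c4 | W
#2 — 1,3 | c7 | W
#3 — 1,2 | c10 | S
#4 — 1,1 | c13 | S
#5 — 1,0 | c16 | S

path = [(3,3), (2,3), (1,3), (1,2), (1,1), (1,0)]
arrival = 16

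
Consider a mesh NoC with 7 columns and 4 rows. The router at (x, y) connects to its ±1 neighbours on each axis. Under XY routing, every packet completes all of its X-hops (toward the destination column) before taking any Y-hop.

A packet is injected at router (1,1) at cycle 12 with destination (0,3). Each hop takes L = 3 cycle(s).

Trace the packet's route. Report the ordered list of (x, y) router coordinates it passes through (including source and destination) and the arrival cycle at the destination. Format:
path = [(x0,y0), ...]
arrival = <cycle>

[0] x=1 y=1 t=12
[1] x=0 y=1 t=15 →W
[2] x=0 y=2 t=18 →N
[3] x=0 y=3 t=21 →N

path = [(1,1), (0,1), (0,2), (0,3)]
arrival = 21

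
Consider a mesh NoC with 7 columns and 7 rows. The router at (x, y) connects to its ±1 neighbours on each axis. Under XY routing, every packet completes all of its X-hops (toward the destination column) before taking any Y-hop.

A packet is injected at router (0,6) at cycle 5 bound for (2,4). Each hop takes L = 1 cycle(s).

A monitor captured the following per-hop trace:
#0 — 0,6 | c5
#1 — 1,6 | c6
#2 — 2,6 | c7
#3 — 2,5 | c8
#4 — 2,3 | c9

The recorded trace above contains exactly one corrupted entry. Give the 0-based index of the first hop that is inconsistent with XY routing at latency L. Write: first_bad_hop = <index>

first_bad_hop = 4

  1: Δx=+1 Δy=+0 Δt=1 [ok]
  2: Δx=+1 Δy=+0 Δt=1 [ok]
  3: Δx=+0 Δy=-1 Δt=1 [ok]
  4: Δx=+0 Δy=-2 Δt=1 [BAD: non-unit step]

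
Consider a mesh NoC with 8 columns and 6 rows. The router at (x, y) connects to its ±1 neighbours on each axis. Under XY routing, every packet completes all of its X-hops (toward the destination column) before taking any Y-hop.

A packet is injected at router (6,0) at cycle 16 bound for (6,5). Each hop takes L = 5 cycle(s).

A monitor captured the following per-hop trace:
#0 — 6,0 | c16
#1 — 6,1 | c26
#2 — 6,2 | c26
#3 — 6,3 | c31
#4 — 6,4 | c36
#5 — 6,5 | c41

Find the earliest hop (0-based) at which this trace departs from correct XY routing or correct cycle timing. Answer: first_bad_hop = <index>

first_bad_hop = 1

hop 1: step (+0,+1), +10 cyc — BAD: Δcyc=10≠L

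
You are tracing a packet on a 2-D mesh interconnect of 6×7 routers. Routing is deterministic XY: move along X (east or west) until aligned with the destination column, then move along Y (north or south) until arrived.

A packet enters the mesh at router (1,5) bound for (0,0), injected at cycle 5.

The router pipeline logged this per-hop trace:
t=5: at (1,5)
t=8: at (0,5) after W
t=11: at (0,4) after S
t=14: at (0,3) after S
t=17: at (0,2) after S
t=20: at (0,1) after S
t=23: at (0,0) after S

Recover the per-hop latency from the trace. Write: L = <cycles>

From hop 0 (5) to hop 1 (8): +3 cycles.
Per-hop latency L = Δcyc = 3.

L = 3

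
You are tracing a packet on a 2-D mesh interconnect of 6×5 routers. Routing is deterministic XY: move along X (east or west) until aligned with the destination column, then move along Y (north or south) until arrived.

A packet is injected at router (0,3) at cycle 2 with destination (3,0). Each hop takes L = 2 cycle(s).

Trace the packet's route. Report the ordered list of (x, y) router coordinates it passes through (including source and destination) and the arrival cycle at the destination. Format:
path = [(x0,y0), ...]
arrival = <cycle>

#0 — 0,3 | c2
#1 — 1,3 | c4 | E
#2 — 2,3 | c6 | E
#3 — 3,3 | c8 | E
#4 — 3,2 | c10 | S
#5 — 3,1 | c12 | S
#6 — 3,0 | c14 | S

path = [(0,3), (1,3), (2,3), (3,3), (3,2), (3,1), (3,0)]
arrival = 14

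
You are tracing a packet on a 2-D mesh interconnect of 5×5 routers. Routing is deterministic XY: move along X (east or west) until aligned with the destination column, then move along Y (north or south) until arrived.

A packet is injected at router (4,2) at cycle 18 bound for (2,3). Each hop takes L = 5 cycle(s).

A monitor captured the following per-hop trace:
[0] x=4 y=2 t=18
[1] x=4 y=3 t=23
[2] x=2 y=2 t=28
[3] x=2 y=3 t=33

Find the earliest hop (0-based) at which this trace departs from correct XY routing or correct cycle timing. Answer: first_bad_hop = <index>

first_bad_hop = 1

check 1→ d=(0,1) cyc+5: BAD: Y-move but x=4≠2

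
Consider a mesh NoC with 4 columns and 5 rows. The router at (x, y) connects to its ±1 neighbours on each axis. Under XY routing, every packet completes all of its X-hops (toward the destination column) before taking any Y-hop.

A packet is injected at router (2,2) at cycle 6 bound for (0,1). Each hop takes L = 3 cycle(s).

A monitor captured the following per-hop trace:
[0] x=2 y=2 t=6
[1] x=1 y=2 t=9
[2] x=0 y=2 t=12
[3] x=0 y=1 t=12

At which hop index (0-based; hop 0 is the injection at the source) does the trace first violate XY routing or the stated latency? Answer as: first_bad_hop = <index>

first_bad_hop = 3

check 1→ d=(-1,0) cyc+3: ok
check 2→ d=(-1,0) cyc+3: ok
check 3→ d=(0,-1) cyc+0: BAD: Δcyc=0≠L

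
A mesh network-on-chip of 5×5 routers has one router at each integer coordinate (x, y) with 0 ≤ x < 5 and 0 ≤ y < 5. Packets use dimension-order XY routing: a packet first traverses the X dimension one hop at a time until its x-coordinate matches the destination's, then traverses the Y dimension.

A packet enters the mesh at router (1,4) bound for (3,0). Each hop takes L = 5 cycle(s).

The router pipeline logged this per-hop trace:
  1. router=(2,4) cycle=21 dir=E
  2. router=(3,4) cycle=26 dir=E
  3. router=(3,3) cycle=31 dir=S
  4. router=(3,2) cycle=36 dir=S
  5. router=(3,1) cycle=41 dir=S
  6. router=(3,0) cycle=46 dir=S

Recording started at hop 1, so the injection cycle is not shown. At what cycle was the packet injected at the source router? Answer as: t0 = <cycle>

t0 = 16

cyc[1] = 21 and cyc[k] = t0 + k·L for every k.
So t0 = 21 − 1·5 = 16.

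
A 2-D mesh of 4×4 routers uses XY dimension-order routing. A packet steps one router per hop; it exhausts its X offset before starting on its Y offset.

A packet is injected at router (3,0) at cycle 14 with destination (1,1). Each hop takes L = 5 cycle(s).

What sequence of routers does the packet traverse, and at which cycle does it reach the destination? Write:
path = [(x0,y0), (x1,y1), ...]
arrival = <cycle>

t=14: at (3,0)
t=19: at (2,0) after W
t=24: at (1,0) after W
t=29: at (1,1) after N

path = [(3,0), (2,0), (1,0), (1,1)]
arrival = 29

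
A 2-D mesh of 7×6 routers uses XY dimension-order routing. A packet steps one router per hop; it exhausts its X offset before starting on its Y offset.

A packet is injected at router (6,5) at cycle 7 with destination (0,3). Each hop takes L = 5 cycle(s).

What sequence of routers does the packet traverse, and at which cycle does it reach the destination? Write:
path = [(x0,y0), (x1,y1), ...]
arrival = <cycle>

path = [(6,5), (5,5), (4,5), (3,5), (2,5), (1,5), (0,5), (0,4), (0,3)]
arrival = 47

src (6,5)  cyc=7
W→(5,5)  cyc=12
W→(4,5)  cyc=17
W→(3,5)  cyc=22
W→(2,5)  cyc=27
W→(1,5)  cyc=32
W→(0,5)  cyc=37
S→(0,4)  cyc=42
S→(0,3)  cyc=47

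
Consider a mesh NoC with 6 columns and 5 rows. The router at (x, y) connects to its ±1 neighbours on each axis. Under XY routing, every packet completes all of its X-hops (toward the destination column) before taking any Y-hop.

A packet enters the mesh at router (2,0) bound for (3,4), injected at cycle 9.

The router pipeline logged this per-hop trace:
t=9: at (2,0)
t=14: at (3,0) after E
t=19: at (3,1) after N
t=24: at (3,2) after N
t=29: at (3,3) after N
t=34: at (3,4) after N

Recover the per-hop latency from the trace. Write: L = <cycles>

L = 5

cyc[1] − cyc[0] = 14 − 9 = 5.
One hop costs L cycles, so L = 5.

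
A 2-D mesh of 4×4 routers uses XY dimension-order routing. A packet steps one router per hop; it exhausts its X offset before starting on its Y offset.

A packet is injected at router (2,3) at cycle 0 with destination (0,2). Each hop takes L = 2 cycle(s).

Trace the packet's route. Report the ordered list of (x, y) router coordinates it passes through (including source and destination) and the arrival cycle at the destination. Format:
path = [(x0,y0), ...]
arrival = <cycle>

hop 0: (2,3) @ cyc 0
hop 1: (1,3) @ cyc 2  [W]
hop 2: (0,3) @ cyc 4  [W]
hop 3: (0,2) @ cyc 6  [S]

path = [(2,3), (1,3), (0,3), (0,2)]
arrival = 6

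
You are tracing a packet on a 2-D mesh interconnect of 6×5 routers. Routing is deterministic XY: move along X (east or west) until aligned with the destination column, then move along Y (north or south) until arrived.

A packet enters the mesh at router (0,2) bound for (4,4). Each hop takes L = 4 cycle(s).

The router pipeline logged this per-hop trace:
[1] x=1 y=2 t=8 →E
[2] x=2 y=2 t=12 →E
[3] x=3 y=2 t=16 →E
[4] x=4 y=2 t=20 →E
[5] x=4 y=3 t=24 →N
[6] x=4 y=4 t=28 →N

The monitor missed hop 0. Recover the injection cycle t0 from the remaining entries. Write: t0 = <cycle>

At hop 1 the cycle is 8; in general cyc_k = t0 + kL.
Subtract one hop: t0 = 8 − 4 = 4.

t0 = 4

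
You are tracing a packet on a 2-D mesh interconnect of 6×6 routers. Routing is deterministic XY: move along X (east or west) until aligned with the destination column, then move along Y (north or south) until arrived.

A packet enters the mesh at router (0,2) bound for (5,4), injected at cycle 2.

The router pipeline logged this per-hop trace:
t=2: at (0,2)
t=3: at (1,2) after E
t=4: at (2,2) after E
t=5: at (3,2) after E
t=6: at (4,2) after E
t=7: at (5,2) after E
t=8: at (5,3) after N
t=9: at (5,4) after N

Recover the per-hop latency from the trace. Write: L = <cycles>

Δcyc across hop 0→1: 3 − 2 = 1.
One hop costs L cycles, so L = 1.

L = 1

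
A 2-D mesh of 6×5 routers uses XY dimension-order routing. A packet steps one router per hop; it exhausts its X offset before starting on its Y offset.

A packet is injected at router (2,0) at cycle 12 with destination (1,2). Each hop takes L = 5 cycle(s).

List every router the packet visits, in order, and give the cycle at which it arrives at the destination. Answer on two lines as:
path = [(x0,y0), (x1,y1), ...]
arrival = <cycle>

path = [(2,0), (1,0), (1,1), (1,2)]
arrival = 27

[0] x=2 y=0 t=12
[1] x=1 y=0 t=17 →W
[2] x=1 y=1 t=22 →N
[3] x=1 y=2 t=27 →N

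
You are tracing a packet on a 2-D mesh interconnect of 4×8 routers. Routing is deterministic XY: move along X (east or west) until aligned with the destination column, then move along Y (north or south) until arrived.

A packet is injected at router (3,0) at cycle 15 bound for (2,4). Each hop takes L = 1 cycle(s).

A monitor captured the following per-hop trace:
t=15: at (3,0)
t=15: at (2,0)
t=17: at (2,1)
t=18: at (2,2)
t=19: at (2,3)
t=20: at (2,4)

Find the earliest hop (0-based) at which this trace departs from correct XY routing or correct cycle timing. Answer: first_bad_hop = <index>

check 1→ d=(-1,0) cyc+0: BAD: Δcyc=0≠L

first_bad_hop = 1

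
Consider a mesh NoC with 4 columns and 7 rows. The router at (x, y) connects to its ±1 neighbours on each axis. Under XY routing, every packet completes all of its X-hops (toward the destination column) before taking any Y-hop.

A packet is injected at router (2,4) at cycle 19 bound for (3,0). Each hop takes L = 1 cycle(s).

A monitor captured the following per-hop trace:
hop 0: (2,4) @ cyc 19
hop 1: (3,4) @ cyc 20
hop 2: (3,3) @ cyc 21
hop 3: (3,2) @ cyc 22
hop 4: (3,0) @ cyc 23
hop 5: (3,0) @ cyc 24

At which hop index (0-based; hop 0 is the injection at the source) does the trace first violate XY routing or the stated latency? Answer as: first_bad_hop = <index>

first_bad_hop = 4

check 1→ d=(1,0) cyc+1: ok
check 2→ d=(0,-1) cyc+1: ok
check 3→ d=(0,-1) cyc+1: ok
check 4→ d=(0,-2) cyc+1: BAD: non-unit step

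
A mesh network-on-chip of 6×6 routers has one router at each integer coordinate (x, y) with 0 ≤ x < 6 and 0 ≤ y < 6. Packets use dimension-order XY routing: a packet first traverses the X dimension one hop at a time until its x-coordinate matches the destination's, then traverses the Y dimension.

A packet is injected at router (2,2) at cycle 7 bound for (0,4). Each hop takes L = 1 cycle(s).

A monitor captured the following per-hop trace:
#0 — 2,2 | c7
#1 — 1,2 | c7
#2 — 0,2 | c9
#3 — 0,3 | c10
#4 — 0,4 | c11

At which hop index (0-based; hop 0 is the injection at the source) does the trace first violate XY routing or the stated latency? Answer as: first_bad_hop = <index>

[1] (-1,+0) / 0c ⇒ BAD: Δcyc=0≠L

first_bad_hop = 1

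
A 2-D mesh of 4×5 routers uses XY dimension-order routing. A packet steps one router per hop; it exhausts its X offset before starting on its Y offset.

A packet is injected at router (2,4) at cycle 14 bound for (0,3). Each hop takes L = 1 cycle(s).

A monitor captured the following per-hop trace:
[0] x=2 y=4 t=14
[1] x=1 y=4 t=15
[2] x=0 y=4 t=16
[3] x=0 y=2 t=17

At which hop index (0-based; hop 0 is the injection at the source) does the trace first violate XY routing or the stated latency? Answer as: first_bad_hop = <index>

  1: Δx=-1 Δy=+0 Δt=1 [ok]
  2: Δx=-1 Δy=+0 Δt=1 [ok]
  3: Δx=+0 Δy=-2 Δt=1 [BAD: non-unit step]

first_bad_hop = 3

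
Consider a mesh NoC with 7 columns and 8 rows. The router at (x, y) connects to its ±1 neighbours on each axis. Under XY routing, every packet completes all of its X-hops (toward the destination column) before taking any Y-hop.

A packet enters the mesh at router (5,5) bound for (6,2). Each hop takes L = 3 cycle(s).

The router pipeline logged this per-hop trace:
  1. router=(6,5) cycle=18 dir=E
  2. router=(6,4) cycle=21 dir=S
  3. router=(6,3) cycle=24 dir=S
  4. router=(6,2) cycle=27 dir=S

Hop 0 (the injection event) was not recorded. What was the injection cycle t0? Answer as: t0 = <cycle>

t0 = 15

cyc[1] = 18 and cyc[k] = t0 + k·L for every k.
t0 = cyc[1] − L = 18 − 3 = 15.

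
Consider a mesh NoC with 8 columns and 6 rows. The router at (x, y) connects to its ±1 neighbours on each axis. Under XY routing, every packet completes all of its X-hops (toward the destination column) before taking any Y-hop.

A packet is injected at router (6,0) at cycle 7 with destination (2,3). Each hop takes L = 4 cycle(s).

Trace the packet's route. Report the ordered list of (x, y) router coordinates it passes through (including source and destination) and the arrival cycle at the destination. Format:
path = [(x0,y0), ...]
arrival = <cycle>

path = [(6,0), (5,0), (4,0), (3,0), (2,0), (2,1), (2,2), (2,3)]
arrival = 35

hop 0: (6,0) @ cyc 7
hop 1: (5,0) @ cyc 11  [W]
hop 2: (4,0) @ cyc 15  [W]
hop 3: (3,0) @ cyc 19  [W]
hop 4: (2,0) @ cyc 23  [W]
hop 5: (2,1) @ cyc 27  [N]
hop 6: (2,2) @ cyc 31  [N]
hop 7: (2,3) @ cyc 35  [N]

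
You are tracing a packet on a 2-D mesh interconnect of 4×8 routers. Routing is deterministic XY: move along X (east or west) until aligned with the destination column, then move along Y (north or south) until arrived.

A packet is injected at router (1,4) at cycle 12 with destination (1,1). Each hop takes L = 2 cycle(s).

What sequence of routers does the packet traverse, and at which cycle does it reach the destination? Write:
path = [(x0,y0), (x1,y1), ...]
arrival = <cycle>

#0 — 1,4 | c12
#1 — 1,3 | c14 | S
#2 — 1,2 | c16 | S
#3 — 1,1 | c18 | S

path = [(1,4), (1,3), (1,2), (1,1)]
arrival = 18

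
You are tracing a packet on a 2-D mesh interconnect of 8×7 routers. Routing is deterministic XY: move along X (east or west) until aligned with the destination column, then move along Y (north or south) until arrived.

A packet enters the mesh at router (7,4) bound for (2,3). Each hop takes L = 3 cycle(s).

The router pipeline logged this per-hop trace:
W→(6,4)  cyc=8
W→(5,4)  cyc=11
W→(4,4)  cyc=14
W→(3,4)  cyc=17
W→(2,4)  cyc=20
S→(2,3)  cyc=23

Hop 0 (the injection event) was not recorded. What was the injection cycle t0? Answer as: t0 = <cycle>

cyc[1] = 8 and cyc[k] = t0 + k·L for every k.
Subtract one hop: t0 = 8 − 3 = 5.

t0 = 5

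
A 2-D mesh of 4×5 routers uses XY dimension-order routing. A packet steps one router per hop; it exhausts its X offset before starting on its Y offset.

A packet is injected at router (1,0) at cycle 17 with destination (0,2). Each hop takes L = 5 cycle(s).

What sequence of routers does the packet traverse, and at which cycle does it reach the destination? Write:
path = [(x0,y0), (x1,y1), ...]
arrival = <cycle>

path = [(1,0), (0,0), (0,1), (0,2)]
arrival = 32

#0 — 1,0 | c17
#1 — 0,0 | c22 | W
#2 — 0,1 | c27 | N
#3 — 0,2 | c32 | N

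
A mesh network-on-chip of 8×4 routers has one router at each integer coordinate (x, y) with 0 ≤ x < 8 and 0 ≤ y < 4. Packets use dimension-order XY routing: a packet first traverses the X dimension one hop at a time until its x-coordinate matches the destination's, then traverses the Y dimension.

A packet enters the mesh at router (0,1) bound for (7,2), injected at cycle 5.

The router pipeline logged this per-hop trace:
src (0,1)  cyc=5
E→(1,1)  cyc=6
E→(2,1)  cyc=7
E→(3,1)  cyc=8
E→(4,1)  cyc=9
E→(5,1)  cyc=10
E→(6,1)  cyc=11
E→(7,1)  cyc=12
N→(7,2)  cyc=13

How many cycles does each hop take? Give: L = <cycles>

From hop 0 (5) to hop 1 (6): +1 cycles.
Per-hop latency L = Δcyc = 1.

L = 1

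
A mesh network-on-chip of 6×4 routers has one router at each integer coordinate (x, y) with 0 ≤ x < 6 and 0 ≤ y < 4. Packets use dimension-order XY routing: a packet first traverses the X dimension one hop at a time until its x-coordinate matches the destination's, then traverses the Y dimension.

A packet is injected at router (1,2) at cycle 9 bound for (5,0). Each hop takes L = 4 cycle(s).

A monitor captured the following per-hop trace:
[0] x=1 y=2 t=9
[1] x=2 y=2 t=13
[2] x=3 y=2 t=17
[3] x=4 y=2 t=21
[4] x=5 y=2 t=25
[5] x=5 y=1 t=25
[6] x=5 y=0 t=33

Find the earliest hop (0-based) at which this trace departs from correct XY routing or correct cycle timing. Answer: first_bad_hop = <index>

hop 1: step (+1,+0), +4 cyc — ok
hop 2: step (+1,+0), +4 cyc — ok
hop 3: step (+1,+0), +4 cyc — ok
hop 4: step (+1,+0), +4 cyc — ok
hop 5: step (+0,-1), +0 cyc — BAD: Δcyc=0≠L

first_bad_hop = 5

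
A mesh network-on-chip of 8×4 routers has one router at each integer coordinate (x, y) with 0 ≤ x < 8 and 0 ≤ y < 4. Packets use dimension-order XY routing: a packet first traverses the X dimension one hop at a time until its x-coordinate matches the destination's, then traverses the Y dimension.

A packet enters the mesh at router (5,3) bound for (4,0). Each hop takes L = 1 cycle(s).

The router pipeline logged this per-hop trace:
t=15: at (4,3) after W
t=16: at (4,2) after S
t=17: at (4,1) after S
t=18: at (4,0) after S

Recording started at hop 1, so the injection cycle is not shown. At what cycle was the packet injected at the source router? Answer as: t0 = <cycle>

Hop 1 reached at cycle 15; hop k is at t0 + k·L.
Therefore t0 = 15 − L = 14.

t0 = 14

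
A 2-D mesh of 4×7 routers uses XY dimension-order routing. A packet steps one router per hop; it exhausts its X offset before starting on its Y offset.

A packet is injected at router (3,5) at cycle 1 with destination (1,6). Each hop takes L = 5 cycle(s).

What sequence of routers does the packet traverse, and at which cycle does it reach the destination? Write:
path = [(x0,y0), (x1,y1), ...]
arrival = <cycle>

  0. router=(3,5) cycle=1 (inject)
  1. router=(2,5) cycle=6 dir=W
  2. router=(1,5) cycle=11 dir=W
  3. router=(1,6) cycle=16 dir=N

path = [(3,5), (2,5), (1,5), (1,6)]
arrival = 16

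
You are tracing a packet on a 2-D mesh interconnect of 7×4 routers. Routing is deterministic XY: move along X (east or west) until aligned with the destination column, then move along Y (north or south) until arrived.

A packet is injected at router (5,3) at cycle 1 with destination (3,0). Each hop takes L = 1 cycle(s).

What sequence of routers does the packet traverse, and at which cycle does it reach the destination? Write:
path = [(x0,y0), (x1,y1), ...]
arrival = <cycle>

path = [(5,3), (4,3), (3,3), (3,2), (3,1), (3,0)]
arrival = 6

#0 — 5,3 | c1
#1 — 4,3 | c2 | W
#2 — 3,3 | c3 | W
#3 — 3,2 | c4 | S
#4 — 3,1 | c5 | S
#5 — 3,0 | c6 | S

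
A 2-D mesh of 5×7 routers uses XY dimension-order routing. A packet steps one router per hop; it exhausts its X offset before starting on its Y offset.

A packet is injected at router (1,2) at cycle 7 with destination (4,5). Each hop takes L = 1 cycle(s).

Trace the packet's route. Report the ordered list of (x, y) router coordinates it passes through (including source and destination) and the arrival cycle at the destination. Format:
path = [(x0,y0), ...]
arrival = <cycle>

hop 0: (1,2) @ cyc 7
hop 1: (2,2) @ cyc 8  [E]
hop 2: (3,2) @ cyc 9  [E]
hop 3: (4,2) @ cyc 10  [E]
hop 4: (4,3) @ cyc 11  [N]
hop 5: (4,4) @ cyc 12  [N]
hop 6: (4,5) @ cyc 13  [N]

path = [(1,2), (2,2), (3,2), (4,2), (4,3), (4,4), (4,5)]
arrival = 13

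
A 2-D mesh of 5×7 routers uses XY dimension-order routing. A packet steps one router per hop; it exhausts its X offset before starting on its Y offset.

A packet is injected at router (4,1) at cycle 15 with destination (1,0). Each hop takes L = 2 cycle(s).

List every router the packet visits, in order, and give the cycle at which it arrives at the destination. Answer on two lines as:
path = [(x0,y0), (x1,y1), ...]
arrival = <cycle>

path = [(4,1), (3,1), (2,1), (1,1), (1,0)]
arrival = 23

#0 — 4,1 | c15
#1 — 3,1 | c17 | W
#2 — 2,1 | c19 | W
#3 — 1,1 | c21 | W
#4 — 1,0 | c23 | S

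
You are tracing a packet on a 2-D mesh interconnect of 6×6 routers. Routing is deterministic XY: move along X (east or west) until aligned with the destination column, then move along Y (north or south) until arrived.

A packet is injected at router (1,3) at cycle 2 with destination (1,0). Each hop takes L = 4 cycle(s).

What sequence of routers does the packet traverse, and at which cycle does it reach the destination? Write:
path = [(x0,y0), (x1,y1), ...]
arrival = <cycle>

hop 0: (1,3) @ cyc 2
hop 1: (1,2) @ cyc 6  [S]
hop 2: (1,1) @ cyc 10  [S]
hop 3: (1,0) @ cyc 14  [S]

path = [(1,3), (1,2), (1,1), (1,0)]
arrival = 14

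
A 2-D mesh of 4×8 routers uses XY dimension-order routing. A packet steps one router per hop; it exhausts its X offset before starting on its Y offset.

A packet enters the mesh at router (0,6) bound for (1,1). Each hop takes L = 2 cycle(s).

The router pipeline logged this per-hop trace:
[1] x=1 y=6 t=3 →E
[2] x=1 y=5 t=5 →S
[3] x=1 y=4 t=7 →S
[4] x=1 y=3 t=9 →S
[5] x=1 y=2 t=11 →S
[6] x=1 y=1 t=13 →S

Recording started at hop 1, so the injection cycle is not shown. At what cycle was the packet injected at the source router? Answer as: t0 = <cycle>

t0 = 1

At hop 1 the cycle is 3; in general cyc_k = t0 + kL.
Subtract one hop: t0 = 3 − 2 = 1.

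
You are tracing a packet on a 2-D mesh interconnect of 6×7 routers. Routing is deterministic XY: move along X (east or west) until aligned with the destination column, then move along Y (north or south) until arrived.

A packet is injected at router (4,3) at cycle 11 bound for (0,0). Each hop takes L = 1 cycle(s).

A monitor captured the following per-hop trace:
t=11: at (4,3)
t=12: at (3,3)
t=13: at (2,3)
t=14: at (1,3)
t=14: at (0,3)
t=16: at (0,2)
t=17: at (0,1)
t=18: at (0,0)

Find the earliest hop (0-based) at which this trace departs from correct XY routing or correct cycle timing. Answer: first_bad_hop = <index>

first_bad_hop = 4

  1: Δx=-1 Δy=+0 Δt=1 [ok]
  2: Δx=-1 Δy=+0 Δt=1 [ok]
  3: Δx=-1 Δy=+0 Δt=1 [ok]
  4: Δx=-1 Δy=+0 Δt=0 [BAD: Δcyc=0≠L]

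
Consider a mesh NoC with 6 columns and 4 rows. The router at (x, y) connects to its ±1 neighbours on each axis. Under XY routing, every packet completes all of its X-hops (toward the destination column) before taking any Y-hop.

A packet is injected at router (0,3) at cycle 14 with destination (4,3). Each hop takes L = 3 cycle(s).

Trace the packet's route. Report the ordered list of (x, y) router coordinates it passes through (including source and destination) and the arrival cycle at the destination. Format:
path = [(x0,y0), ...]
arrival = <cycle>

hop 0: (0,3) @ cyc 14
hop 1: (1,3) @ cyc 17  [E]
hop 2: (2,3) @ cyc 20  [E]
hop 3: (3,3) @ cyc 23  [E]
hop 4: (4,3) @ cyc 26  [E]

path = [(0,3), (1,3), (2,3), (3,3), (4,3)]
arrival = 26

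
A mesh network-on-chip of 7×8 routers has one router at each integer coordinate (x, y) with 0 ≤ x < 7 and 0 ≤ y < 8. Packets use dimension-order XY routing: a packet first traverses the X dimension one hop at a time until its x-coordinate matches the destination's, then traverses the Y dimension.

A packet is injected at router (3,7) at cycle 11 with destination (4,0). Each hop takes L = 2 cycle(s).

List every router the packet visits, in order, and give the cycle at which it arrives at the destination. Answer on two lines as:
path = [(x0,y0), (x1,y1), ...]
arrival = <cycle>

[0] x=3 y=7 t=11
[1] x=4 y=7 t=13 →E
[2] x=4 y=6 t=15 →S
[3] x=4 y=5 t=17 →S
[4] x=4 y=4 t=19 →S
[5] x=4 y=3 t=21 →S
[6] x=4 y=2 t=23 →S
[7] x=4 y=1 t=25 →S
[8] x=4 y=0 t=27 →S

path = [(3,7), (4,7), (4,6), (4,5), (4,4), (4,3), (4,2), (4,1), (4,0)]
arrival = 27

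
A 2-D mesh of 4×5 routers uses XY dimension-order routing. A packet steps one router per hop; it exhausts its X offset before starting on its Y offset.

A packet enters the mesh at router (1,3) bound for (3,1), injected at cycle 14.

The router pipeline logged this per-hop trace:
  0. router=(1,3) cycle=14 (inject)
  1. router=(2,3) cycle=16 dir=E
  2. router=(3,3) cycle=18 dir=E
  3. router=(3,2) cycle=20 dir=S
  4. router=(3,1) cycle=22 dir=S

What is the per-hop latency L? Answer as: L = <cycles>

L = 2

cyc[1] − cyc[0] = 16 − 14 = 2.
That increment is L by definition: L = 2.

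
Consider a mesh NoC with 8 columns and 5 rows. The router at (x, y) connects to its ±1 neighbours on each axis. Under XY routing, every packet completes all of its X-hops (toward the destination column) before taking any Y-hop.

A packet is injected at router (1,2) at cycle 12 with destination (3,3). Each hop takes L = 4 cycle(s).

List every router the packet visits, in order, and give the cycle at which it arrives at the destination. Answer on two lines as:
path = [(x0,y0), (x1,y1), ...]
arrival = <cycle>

path = [(1,2), (2,2), (3,2), (3,3)]
arrival = 24

[0] x=1 y=2 t=12
[1] x=2 y=2 t=16 →E
[2] x=3 y=2 t=20 →E
[3] x=3 y=3 t=24 →N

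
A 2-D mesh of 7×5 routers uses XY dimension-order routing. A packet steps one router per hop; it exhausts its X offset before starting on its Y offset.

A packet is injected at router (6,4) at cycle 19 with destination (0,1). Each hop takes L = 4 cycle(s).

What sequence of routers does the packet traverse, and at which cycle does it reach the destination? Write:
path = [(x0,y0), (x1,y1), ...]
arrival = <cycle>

path = [(6,4), (5,4), (4,4), (3,4), (2,4), (1,4), (0,4), (0,3), (0,2), (0,1)]
arrival = 55

#0 — 6,4 | c19
#1 — 5,4 | c23 | W
#2 — 4,4 | c27 | W
#3 — 3,4 | c31 | W
#4 — 2,4 | c35 | W
#5 — 1,4 | c39 | W
#6 — 0,4 | c43 | W
#7 — 0,3 | c47 | S
#8 — 0,2 | c51 | S
#9 — 0,1 | c55 | S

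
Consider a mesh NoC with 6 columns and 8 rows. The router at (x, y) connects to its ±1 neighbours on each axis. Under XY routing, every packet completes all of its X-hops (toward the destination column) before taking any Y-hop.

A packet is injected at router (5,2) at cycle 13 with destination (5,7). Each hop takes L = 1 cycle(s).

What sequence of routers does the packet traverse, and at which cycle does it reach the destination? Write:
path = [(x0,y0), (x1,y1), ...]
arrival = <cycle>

  0. router=(5,2) cycle=13 (inject)
  1. router=(5,3) cycle=14 dir=N
  2. router=(5,4) cycle=15 dir=N
  3. router=(5,5) cycle=16 dir=N
  4. router=(5,6) cycle=17 dir=N
  5. router=(5,7) cycle=18 dir=N

path = [(5,2), (5,3), (5,4), (5,5), (5,6), (5,7)]
arrival = 18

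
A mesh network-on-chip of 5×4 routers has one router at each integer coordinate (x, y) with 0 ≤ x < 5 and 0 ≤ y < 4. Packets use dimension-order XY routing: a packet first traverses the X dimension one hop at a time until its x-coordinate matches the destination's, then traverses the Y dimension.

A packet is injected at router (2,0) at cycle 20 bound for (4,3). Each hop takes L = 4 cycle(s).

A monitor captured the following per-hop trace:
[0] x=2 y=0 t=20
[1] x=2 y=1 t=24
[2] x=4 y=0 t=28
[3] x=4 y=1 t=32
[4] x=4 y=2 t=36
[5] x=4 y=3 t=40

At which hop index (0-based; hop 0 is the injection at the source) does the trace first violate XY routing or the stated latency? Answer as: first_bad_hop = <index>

check 1→ d=(0,1) cyc+4: BAD: Y-move but x=2≠4

first_bad_hop = 1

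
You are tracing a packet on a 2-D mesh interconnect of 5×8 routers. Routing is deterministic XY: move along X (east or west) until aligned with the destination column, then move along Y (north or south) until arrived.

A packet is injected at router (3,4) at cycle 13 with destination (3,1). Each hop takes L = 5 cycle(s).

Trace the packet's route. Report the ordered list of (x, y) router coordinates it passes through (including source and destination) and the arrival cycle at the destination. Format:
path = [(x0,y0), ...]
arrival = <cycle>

t=13: at (3,4)
t=18: at (3,3) after S
t=23: at (3,2) after S
t=28: at (3,1) after S

path = [(3,4), (3,3), (3,2), (3,1)]
arrival = 28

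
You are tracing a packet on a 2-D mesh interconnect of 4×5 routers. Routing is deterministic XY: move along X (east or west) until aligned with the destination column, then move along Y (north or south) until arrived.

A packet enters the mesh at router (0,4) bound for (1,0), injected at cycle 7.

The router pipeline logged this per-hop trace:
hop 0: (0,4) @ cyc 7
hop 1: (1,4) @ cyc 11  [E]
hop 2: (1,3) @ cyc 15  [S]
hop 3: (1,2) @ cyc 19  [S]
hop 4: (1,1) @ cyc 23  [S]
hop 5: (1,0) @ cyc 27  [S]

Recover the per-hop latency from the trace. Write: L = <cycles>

L = 4

Between hops 0 and 1 the cycle counter advances 11 − 7 = 4.
One hop costs L cycles, so L = 4.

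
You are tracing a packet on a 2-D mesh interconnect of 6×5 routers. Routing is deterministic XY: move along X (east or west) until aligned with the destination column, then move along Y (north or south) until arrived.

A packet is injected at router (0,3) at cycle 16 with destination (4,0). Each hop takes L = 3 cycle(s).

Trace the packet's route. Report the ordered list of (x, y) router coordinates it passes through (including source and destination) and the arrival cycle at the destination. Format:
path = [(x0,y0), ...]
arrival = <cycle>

path = [(0,3), (1,3), (2,3), (3,3), (4,3), (4,2), (4,1), (4,0)]
arrival = 37

  0. router=(0,3) cycle=16 (inject)
  1. router=(1,3) cycle=19 dir=E
  2. router=(2,3) cycle=22 dir=E
  3. router=(3,3) cycle=25 dir=E
  4. router=(4,3) cycle=28 dir=E
  5. router=(4,2) cycle=31 dir=S
  6. router=(4,1) cycle=34 dir=S
  7. router=(4,0) cycle=37 dir=S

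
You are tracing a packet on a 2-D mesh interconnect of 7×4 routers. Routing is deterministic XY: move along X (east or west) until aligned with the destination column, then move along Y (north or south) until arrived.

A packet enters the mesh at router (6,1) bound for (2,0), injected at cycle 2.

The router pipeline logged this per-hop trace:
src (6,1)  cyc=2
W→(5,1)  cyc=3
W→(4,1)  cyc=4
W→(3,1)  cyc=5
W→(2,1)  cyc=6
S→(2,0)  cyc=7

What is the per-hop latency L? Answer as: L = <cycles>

Δcyc across hop 0→1: 3 − 2 = 1.
One hop costs L cycles, so L = 1.

L = 1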